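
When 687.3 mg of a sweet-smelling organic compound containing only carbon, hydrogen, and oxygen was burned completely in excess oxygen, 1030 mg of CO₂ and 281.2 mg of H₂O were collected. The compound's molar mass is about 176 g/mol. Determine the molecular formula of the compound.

mol C = 1.030 g CO₂ ÷ 44.009 g/mol = 0.023404 mol
mol H = 2 × 0.2812 g H₂O ÷ 18.015 g/mol = 0.031218 mol
mass O = 0.6873 − (0.28111 + 0.031468) = 0.37472 g → mol O = 0.37472 ÷ 15.999 = 0.023422 mol
Divide by the smallest (0.023404 mol): C 1.000, H 1.334, O 1.001
Multiplying each by 3 gives whole numbers: C 3.00, H 4.00, O 3.00
Empirical formula: C3H4O3
Empirical-formula mass = 88.06 g/mol; 176 ÷ 88.06 ≈ 2, so the molecular formula is C6H8O6.

C6H8O6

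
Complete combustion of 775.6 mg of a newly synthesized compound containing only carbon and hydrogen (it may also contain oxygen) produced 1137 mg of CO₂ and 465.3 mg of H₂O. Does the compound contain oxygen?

mol C = 1.137 g CO₂ ÷ 44.009 g/mol = 0.025836 mol
mol H = 2 × 0.4653 g H₂O ÷ 18.015 g/mol = 0.051657 mol
C and H account for only 0.36238 g of the 0.7756 g sample; the remaining 0.41322 g must be oxygen.

yes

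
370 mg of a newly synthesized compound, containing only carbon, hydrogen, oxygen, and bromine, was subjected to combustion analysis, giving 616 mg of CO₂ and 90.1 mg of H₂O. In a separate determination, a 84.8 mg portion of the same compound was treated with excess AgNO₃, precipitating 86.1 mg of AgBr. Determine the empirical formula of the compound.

C7H5BrO

mol C = 0.616 g CO₂ ÷ 44.009 g/mol = 0.01400 mol
mol H = 2 × 0.0901 g H₂O ÷ 18.015 g/mol = 0.01000 mol
From the AgBr data: mol Br per gram of compound = (0.0861 ÷ 187.772) ÷ 0.0848 = 0.005407 mol/g, so in the 0.370 g combustion sample mol Br = 0.002001 mol
mass O = 0.370 − (0.1681 + 0.01008 + 0.1599) = 0.03194 g → mol O = 0.03194 ÷ 15.999 = 0.001996 mol
Divide by the smallest (0.001996 mol): C 7.012, H 5.011, Br 1.002, O 1.000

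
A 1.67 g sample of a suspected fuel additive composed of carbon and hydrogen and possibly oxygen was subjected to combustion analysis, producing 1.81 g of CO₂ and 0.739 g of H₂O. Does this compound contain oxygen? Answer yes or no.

yes

mol C = 1.81 g CO₂ ÷ 44.009 g/mol = 0.04113 mol
mol H = 2 × 0.739 g H₂O ÷ 18.015 g/mol = 0.08204 mol
C and H account for only 0.5767 g of the 1.67 g sample; the remaining 1.093 g must be oxygen.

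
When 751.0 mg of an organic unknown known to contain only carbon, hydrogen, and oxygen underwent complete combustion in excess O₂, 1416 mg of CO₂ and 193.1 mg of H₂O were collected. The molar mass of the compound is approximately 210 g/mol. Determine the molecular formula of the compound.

mol C = 1.416 g CO₂ ÷ 44.009 g/mol = 0.032175 mol
mol H = 2 × 0.1931 g H₂O ÷ 18.015 g/mol = 0.021438 mol
mass O = 0.7510 − (0.38646 + 0.021609) = 0.34293 g → mol O = 0.34293 ÷ 15.999 = 0.021435 mol
Divide by the smallest (0.021435 mol): C 1.501, H 1.000, O 1.000
Multiplying each by 2 gives whole numbers: C 3.00, H 2.00, O 2.00
Empirical formula: C3H2O2
Empirical-formula mass = 70.05 g/mol; 210 ÷ 70.05 ≈ 3, so the molecular formula is C9H6O6.

C9H6O6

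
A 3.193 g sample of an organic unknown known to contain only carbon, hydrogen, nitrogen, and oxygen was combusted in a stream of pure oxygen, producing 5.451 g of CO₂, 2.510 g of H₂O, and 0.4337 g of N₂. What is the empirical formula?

C4H9NO2

mol C = 5.451 g CO₂ ÷ 44.009 g/mol = 0.12386 mol
mol H = 2 × 2.510 g H₂O ÷ 18.015 g/mol = 0.27866 mol
mol N = 2 × 0.4337 g N₂ ÷ 28.014 g/mol = 0.030963 mol
mass O = 3.193 − (1.4877 + 0.28089 + 0.43370) = 0.99072 g → mol O = 0.99072 ÷ 15.999 = 0.061924 mol
Divide by the smallest (0.030963 mol): C 4.000, H 9.000, N 1.000, O 2.000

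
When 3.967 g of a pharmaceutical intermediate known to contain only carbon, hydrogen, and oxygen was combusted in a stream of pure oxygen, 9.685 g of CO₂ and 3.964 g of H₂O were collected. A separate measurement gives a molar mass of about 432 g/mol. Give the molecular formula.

C24H48O6

mol C = 9.685 g CO₂ ÷ 44.009 g/mol = 0.22007 mol
mol H = 2 × 3.964 g H₂O ÷ 18.015 g/mol = 0.44008 mol
mass O = 3.967 − (2.6432 + 0.44360) = 0.88016 g → mol O = 0.88016 ÷ 15.999 = 0.055013 mol
Divide by the smallest (0.055013 mol): C 4.000, H 7.999, O 1.000
Empirical formula: C4H8O
Empirical-formula mass = 72.11 g/mol; 432 ÷ 72.11 ≈ 6, so the molecular formula is C24H48O6.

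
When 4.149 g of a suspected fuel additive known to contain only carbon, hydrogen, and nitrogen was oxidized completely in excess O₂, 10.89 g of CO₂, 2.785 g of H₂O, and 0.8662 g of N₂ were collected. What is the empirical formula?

mol C = 10.89 g CO₂ ÷ 44.009 g/mol = 0.24745 mol
mol H = 2 × 2.785 g H₂O ÷ 18.015 g/mol = 0.30919 mol
mol N = 2 × 0.8662 g N₂ ÷ 28.014 g/mol = 0.061841 mol
Divide by the smallest (0.061841 mol): C 4.001, H 5.000, N 1.000

C4H5N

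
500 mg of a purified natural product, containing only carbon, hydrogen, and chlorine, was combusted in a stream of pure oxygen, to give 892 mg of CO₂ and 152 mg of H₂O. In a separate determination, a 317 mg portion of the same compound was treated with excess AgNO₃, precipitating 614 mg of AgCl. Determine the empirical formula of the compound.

C6H5Cl2

mol C = 0.892 g CO₂ ÷ 44.009 g/mol = 0.02027 mol
mol H = 2 × 0.152 g H₂O ÷ 18.015 g/mol = 0.01687 mol
From the AgCl data: mol Cl per gram of compound = (0.614 ÷ 143.318) ÷ 0.317 = 0.01351 mol/g, so in the 0.500 g combustion sample mol Cl = 0.006757 mol
Divide by the smallest (0.006757 mol): C 2.999, H 2.497, Cl 1.000
Multiplying each by 2 gives whole numbers: C 6.00, H 4.99, Cl 2.00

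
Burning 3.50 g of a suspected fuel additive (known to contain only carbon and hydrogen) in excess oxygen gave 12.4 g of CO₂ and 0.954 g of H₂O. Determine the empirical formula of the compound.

mol C = 12.4 g CO₂ ÷ 44.009 g/mol = 0.2818 mol
mol H = 2 × 0.954 g H₂O ÷ 18.015 g/mol = 0.1059 mol
Divide by the smallest (0.1059 mol): C 2.660, H 1.000
Multiplying each by 3 gives whole numbers: C 7.98, H 3.00

C8H3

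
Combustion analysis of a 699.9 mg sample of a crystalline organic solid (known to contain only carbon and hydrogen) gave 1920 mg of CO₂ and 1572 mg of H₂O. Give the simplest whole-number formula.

mol C = 1.920 g CO₂ ÷ 44.009 g/mol = 0.043627 mol
mol H = 2 × 1.572 g H₂O ÷ 18.015 g/mol = 0.17452 mol
Divide by the smallest (0.043627 mol): C 1.000, H 4.000

CH4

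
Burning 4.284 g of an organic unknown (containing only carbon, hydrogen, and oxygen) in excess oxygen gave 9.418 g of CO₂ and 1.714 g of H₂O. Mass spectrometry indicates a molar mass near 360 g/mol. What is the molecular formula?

C18H16O8

mol C = 9.418 g CO₂ ÷ 44.009 g/mol = 0.21400 mol
mol H = 2 × 1.714 g H₂O ÷ 18.015 g/mol = 0.19029 mol
mass O = 4.284 − (2.5704 + 0.19181) = 1.5218 g → mol O = 1.5218 ÷ 15.999 = 0.095120 mol
Divide by the smallest (0.095120 mol): C 2.250, H 2.000, O 1.000
Multiplying each by 4 gives whole numbers: C 9.00, H 8.00, O 4.00
Empirical formula: C9H8O4
Empirical-formula mass = 180.16 g/mol; 360 ÷ 180.16 ≈ 2, so the molecular formula is C18H16O8.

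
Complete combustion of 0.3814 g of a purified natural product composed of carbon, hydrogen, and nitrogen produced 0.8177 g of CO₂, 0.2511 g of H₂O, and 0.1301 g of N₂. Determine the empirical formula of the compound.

mol C = 0.8177 g CO₂ ÷ 44.009 g/mol = 0.018580 mol
mol H = 2 × 0.2511 g H₂O ÷ 18.015 g/mol = 0.027877 mol
mol N = 2 × 0.1301 g N₂ ÷ 28.014 g/mol = 0.0092882 mol
Divide by the smallest (0.0092882 mol): C 2.000, H 3.001, N 1.000

C2H3N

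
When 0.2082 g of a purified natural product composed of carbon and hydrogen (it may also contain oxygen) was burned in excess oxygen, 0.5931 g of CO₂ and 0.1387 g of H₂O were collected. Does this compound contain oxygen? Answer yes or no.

yes

mol C = 0.5931 g CO₂ ÷ 44.009 g/mol = 0.013477 mol
mol H = 2 × 0.1387 g H₂O ÷ 18.015 g/mol = 0.015398 mol
C and H account for only 0.17739 g of the 0.2082 g sample; the remaining 0.030809 g must be oxygen.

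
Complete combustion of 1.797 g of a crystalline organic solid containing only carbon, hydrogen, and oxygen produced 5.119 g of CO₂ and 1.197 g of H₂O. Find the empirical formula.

mol C = 5.119 g CO₂ ÷ 44.009 g/mol = 0.11632 mol
mol H = 2 × 1.197 g H₂O ÷ 18.015 g/mol = 0.13289 mol
mass O = 1.797 − (1.3971 + 0.13395) = 0.26596 g → mol O = 0.26596 ÷ 15.999 = 0.016624 mol
Divide by the smallest (0.016624 mol): C 6.997, H 7.994, O 1.000

C7H8O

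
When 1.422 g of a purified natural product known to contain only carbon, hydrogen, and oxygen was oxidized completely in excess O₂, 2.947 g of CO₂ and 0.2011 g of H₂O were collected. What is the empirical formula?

mol C = 2.947 g CO₂ ÷ 44.009 g/mol = 0.066964 mol
mol H = 2 × 0.2011 g H₂O ÷ 18.015 g/mol = 0.022326 mol
mass O = 1.422 − (0.80430 + 0.022504) = 0.59520 g → mol O = 0.59520 ÷ 15.999 = 0.037202 mol
Divide by the smallest (0.022326 mol): C 2.999, H 1.000, O 1.666
Multiplying each by 3 gives whole numbers: C 9.00, H 3.00, O 5.00

C9H3O5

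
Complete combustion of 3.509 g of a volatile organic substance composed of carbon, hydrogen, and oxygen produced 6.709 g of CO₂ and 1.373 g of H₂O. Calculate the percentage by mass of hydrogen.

mol C = 6.709 g CO₂ ÷ 44.009 g/mol = 0.15245 mol
mol H = 2 × 1.373 g H₂O ÷ 18.015 g/mol = 0.15243 mol
mass O = 3.509 − (1.8310 + 0.15365) = 1.5243 g → mol O = 1.5243 ÷ 15.999 = 0.095276 mol
mass % H = 0.15365 g ÷ 3.509 g × 100%

4.38%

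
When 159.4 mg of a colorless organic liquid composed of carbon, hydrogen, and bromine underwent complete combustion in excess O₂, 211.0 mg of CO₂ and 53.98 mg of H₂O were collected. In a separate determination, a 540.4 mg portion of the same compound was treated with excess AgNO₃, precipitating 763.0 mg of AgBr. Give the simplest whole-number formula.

mol C = 0.2110 g CO₂ ÷ 44.009 g/mol = 0.0047945 mol
mol H = 2 × 0.05398 g H₂O ÷ 18.015 g/mol = 0.0059928 mol
From the AgBr data: mol Br per gram of compound = (0.7630 ÷ 187.772) ÷ 0.5404 = 0.0075193 mol/g, so in the 0.1594 g combustion sample mol Br = 0.0011986 mol
Divide by the smallest (0.0011986 mol): C 4.000, H 5.000, Br 1.000

C4H5Br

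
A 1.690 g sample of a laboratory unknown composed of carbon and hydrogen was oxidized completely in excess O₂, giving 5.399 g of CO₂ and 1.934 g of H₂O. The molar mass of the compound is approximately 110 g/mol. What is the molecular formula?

C8H14

mol C = 5.399 g CO₂ ÷ 44.009 g/mol = 0.12268 mol
mol H = 2 × 1.934 g H₂O ÷ 18.015 g/mol = 0.21471 mol
Divide by the smallest (0.12268 mol): C 1.000, H 1.750
Multiplying each by 4 gives whole numbers: C 4.00, H 7.00
Empirical formula: C4H7
Empirical-formula mass = 55.10 g/mol; 110 ÷ 55.10 ≈ 2, so the molecular formula is C8H14.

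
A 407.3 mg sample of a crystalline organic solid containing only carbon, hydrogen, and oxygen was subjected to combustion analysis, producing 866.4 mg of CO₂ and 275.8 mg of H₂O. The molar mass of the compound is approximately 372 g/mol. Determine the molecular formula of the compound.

C18H28O8

mol C = 0.8664 g CO₂ ÷ 44.009 g/mol = 0.019687 mol
mol H = 2 × 0.2758 g H₂O ÷ 18.015 g/mol = 0.030619 mol
mass O = 0.4073 − (0.23646 + 0.030864) = 0.13998 g → mol O = 0.13998 ÷ 15.999 = 0.0087491 mol
Divide by the smallest (0.0087491 mol): C 2.250, H 3.500, O 1.000
Multiplying each by 4 gives whole numbers: C 9.00, H 14.00, O 4.00
Empirical formula: C9H14O4
Empirical-formula mass = 186.21 g/mol; 372 ÷ 186.21 ≈ 2, so the molecular formula is C18H28O8.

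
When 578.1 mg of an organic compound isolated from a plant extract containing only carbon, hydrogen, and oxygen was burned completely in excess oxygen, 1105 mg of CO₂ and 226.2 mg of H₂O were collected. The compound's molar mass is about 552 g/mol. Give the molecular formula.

C24H24O15

mol C = 1.105 g CO₂ ÷ 44.009 g/mol = 0.025109 mol
mol H = 2 × 0.2262 g H₂O ÷ 18.015 g/mol = 0.025112 mol
mass O = 0.5781 − (0.30158 + 0.025313) = 0.25121 g → mol O = 0.25121 ÷ 15.999 = 0.015702 mol
Divide by the smallest (0.015702 mol): C 1.599, H 1.599, O 1.000
Multiplying each by 5 gives whole numbers: C 8.00, H 8.00, O 5.00
Empirical formula: C8H8O5
Empirical-formula mass = 184.15 g/mol; 552 ÷ 184.15 ≈ 3, so the molecular formula is C24H24O15.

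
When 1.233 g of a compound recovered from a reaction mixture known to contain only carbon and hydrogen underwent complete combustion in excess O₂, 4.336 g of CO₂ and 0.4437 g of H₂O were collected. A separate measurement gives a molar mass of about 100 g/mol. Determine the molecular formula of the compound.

C8H4

mol C = 4.336 g CO₂ ÷ 44.009 g/mol = 0.098525 mol
mol H = 2 × 0.4437 g H₂O ÷ 18.015 g/mol = 0.049259 mol
Divide by the smallest (0.049259 mol): C 2.000, H 1.000
Empirical formula: C2H
Empirical-formula mass = 25.03 g/mol; 100 ÷ 25.03 ≈ 4, so the molecular formula is C8H4.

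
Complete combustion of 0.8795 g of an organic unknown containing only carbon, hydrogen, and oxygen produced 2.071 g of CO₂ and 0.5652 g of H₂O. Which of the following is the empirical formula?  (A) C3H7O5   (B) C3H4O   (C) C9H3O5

mol C = 2.071 g CO₂ ÷ 44.009 g/mol = 0.047059 mol
mol H = 2 × 0.5652 g H₂O ÷ 18.015 g/mol = 0.062748 mol
mass O = 0.8795 − (0.56522 + 0.063250) = 0.25103 g → mol O = 0.25103 ÷ 15.999 = 0.015690 mol
Divide by the smallest (0.015690 mol): C 2.999, H 3.999, O 1.000

(B) C3H4O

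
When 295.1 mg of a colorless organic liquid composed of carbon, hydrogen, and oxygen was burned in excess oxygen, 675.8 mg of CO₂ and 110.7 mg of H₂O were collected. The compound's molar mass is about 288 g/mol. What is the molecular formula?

C15H12O6

mol C = 0.6758 g CO₂ ÷ 44.009 g/mol = 0.015356 mol
mol H = 2 × 0.1107 g H₂O ÷ 18.015 g/mol = 0.012290 mol
mass O = 0.2951 − (0.18444 + 0.012388) = 0.098272 g → mol O = 0.098272 ÷ 15.999 = 0.0061424 mol
Divide by the smallest (0.0061424 mol): C 2.500, H 2.001, O 1.000
Multiplying each by 2 gives whole numbers: C 5.00, H 4.00, O 2.00
Empirical formula: C5H4O2
Empirical-formula mass = 96.08 g/mol; 288 ÷ 96.08 ≈ 3, so the molecular formula is C15H12O6.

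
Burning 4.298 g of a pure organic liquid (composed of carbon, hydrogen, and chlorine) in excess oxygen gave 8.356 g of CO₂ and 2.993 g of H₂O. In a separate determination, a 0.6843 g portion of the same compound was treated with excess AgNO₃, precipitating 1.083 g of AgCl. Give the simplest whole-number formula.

mol C = 8.356 g CO₂ ÷ 44.009 g/mol = 0.18987 mol
mol H = 2 × 2.993 g H₂O ÷ 18.015 g/mol = 0.33228 mol
From the AgCl data: mol Cl per gram of compound = (1.083 ÷ 143.318) ÷ 0.6843 = 0.011043 mol/g, so in the 4.298 g combustion sample mol Cl = 0.047462 mol
Divide by the smallest (0.047462 mol): C 4.000, H 7.001, Cl 1.000

C4H7Cl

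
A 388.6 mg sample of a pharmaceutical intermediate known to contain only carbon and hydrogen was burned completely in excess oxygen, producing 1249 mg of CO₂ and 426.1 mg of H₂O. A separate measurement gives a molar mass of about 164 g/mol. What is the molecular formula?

mol C = 1.249 g CO₂ ÷ 44.009 g/mol = 0.028381 mol
mol H = 2 × 0.4261 g H₂O ÷ 18.015 g/mol = 0.047305 mol
Divide by the smallest (0.028381 mol): C 1.000, H 1.667
Multiplying each by 3 gives whole numbers: C 3.00, H 5.00
Empirical formula: C3H5
Empirical-formula mass = 41.07 g/mol; 164 ÷ 41.07 ≈ 4, so the molecular formula is C12H20.

C12H20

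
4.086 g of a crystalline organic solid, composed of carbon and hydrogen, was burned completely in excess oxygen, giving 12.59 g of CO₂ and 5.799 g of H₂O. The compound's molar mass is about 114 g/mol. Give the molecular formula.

C8H18

mol C = 12.59 g CO₂ ÷ 44.009 g/mol = 0.28608 mol
mol H = 2 × 5.799 g H₂O ÷ 18.015 g/mol = 0.64380 mol
Divide by the smallest (0.28608 mol): C 1.000, H 2.250
Multiplying each by 4 gives whole numbers: C 4.00, H 9.00
Empirical formula: C4H9
Empirical-formula mass = 57.12 g/mol; 114 ÷ 57.12 ≈ 2, so the molecular formula is C8H18.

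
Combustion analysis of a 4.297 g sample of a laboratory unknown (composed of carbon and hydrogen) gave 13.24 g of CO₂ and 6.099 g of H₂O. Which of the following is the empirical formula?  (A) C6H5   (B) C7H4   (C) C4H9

(C) C4H9

mol C = 13.24 g CO₂ ÷ 44.009 g/mol = 0.30085 mol
mol H = 2 × 6.099 g H₂O ÷ 18.015 g/mol = 0.67710 mol
Divide by the smallest (0.30085 mol): C 1.000, H 2.251
Multiplying each by 4 gives whole numbers: C 4.00, H 9.00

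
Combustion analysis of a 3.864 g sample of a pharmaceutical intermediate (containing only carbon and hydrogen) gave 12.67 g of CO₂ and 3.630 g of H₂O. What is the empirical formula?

C5H7

mol C = 12.67 g CO₂ ÷ 44.009 g/mol = 0.28790 mol
mol H = 2 × 3.630 g H₂O ÷ 18.015 g/mol = 0.40300 mol
Divide by the smallest (0.28790 mol): C 1.000, H 1.400
Multiplying each by 5 gives whole numbers: C 5.00, H 7.00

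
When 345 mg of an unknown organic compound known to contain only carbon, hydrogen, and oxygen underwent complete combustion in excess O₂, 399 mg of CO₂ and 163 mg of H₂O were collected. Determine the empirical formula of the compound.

C2H4O3

mol C = 0.399 g CO₂ ÷ 44.009 g/mol = 0.009066 mol
mol H = 2 × 0.163 g H₂O ÷ 18.015 g/mol = 0.01810 mol
mass O = 0.345 − (0.1089 + 0.01824) = 0.2179 g → mol O = 0.2179 ÷ 15.999 = 0.01362 mol
Divide by the smallest (0.009066 mol): C 1.000, H 1.996, O 1.502
Multiplying each by 2 gives whole numbers: C 2.00, H 3.99, O 3.00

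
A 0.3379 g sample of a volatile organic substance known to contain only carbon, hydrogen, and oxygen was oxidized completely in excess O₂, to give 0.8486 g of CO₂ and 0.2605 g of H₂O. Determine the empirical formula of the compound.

C4H6O

mol C = 0.8486 g CO₂ ÷ 44.009 g/mol = 0.019282 mol
mol H = 2 × 0.2605 g H₂O ÷ 18.015 g/mol = 0.028920 mol
mass O = 0.3379 − (0.23160 + 0.029152) = 0.077147 g → mol O = 0.077147 ÷ 15.999 = 0.0048220 mol
Divide by the smallest (0.0048220 mol): C 3.999, H 5.998, O 1.000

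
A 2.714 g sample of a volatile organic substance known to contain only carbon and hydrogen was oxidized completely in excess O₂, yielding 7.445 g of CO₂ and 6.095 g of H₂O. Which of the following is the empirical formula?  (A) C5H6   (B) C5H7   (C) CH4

(C) CH4

mol C = 7.445 g CO₂ ÷ 44.009 g/mol = 0.16917 mol
mol H = 2 × 6.095 g H₂O ÷ 18.015 g/mol = 0.67666 mol
Divide by the smallest (0.16917 mol): C 1.000, H 4.000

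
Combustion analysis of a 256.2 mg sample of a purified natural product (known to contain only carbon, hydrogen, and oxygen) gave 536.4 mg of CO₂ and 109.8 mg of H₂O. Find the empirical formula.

mol C = 0.5364 g CO₂ ÷ 44.009 g/mol = 0.012188 mol
mol H = 2 × 0.1098 g H₂O ÷ 18.015 g/mol = 0.012190 mol
mass O = 0.2562 − (0.14640 + 0.012287) = 0.097518 g → mol O = 0.097518 ÷ 15.999 = 0.0060952 mol
Divide by the smallest (0.0060952 mol): C 2.000, H 2.000, O 1.000

C2H2O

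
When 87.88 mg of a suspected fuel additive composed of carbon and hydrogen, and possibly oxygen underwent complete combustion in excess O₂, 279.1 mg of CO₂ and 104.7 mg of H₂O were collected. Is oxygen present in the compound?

no

mol C = 0.2791 g CO₂ ÷ 44.009 g/mol = 0.0063419 mol
mol H = 2 × 0.1047 g H₂O ÷ 18.015 g/mol = 0.011624 mol
C and H together account for 0.087889 g — essentially the entire 0.08788 g sample — so the compound contains no oxygen.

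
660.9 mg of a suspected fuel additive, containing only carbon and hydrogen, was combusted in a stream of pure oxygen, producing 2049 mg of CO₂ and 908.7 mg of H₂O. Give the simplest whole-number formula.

C6H13

mol C = 2.049 g CO₂ ÷ 44.009 g/mol = 0.046559 mol
mol H = 2 × 0.9087 g H₂O ÷ 18.015 g/mol = 0.10088 mol
Divide by the smallest (0.046559 mol): C 1.000, H 2.167
Multiplying each by 6 gives whole numbers: C 6.00, H 13.00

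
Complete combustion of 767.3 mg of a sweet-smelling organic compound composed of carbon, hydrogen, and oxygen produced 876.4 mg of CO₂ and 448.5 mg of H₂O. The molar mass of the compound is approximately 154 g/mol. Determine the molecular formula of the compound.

C4H10O6

mol C = 0.8764 g CO₂ ÷ 44.009 g/mol = 0.019914 mol
mol H = 2 × 0.4485 g H₂O ÷ 18.015 g/mol = 0.049792 mol
mass O = 0.7673 − (0.23919 + 0.050190) = 0.47792 g → mol O = 0.47792 ÷ 15.999 = 0.029872 mol
Divide by the smallest (0.019914 mol): C 1.000, H 2.500, O 1.500
Multiplying each by 2 gives whole numbers: C 2.00, H 5.00, O 3.00
Empirical formula: C2H5O3
Empirical-formula mass = 77.06 g/mol; 154 ÷ 77.06 ≈ 2, so the molecular formula is C4H10O6.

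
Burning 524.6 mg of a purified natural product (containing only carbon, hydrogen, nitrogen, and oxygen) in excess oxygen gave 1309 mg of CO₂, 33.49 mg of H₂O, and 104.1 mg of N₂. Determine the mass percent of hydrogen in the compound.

0.71%

mol C = 1.309 g CO₂ ÷ 44.009 g/mol = 0.029744 mol
mol H = 2 × 0.03349 g H₂O ÷ 18.015 g/mol = 0.0037180 mol
mol N = 2 × 0.1041 g N₂ ÷ 28.014 g/mol = 0.0074320 mol
mass O = 0.5246 − (0.35725 + 0.0037478 + 0.10410) = 0.059498 g → mol O = 0.059498 ÷ 15.999 = 0.0037189 mol
mass % H = 0.0037478 g ÷ 0.5246 g × 100%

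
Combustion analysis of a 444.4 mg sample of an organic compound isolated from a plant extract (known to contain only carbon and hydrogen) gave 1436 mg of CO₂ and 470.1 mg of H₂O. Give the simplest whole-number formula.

C5H8

mol C = 1.436 g CO₂ ÷ 44.009 g/mol = 0.032630 mol
mol H = 2 × 0.4701 g H₂O ÷ 18.015 g/mol = 0.052190 mol
Divide by the smallest (0.032630 mol): C 1.000, H 1.599
Multiplying each by 5 gives whole numbers: C 5.00, H 8.00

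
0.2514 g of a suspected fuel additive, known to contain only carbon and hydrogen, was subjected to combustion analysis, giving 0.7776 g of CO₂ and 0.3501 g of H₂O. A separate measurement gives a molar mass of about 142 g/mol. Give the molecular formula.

mol C = 0.7776 g CO₂ ÷ 44.009 g/mol = 0.017669 mol
mol H = 2 × 0.3501 g H₂O ÷ 18.015 g/mol = 0.038868 mol
Divide by the smallest (0.017669 mol): C 1.000, H 2.200
Multiplying each by 5 gives whole numbers: C 5.00, H 11.00
Empirical formula: C5H11
Empirical-formula mass = 71.14 g/mol; 142 ÷ 71.14 ≈ 2, so the molecular formula is C10H22.

C10H22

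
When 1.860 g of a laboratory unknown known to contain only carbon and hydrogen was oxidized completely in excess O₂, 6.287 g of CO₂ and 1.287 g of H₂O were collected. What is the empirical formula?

CH

mol C = 6.287 g CO₂ ÷ 44.009 g/mol = 0.14286 mol
mol H = 2 × 1.287 g H₂O ÷ 18.015 g/mol = 0.14288 mol
Divide by the smallest (0.14286 mol): C 1.000, H 1.000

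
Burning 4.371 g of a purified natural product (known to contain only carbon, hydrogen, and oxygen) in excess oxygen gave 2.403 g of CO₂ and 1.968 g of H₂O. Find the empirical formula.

mol C = 2.403 g CO₂ ÷ 44.009 g/mol = 0.054602 mol
mol H = 2 × 1.968 g H₂O ÷ 18.015 g/mol = 0.21848 mol
mass O = 4.371 − (0.65583 + 0.22023) = 3.4949 g → mol O = 3.4949 ÷ 15.999 = 0.21845 mol
Divide by the smallest (0.054602 mol): C 1.000, H 4.001, O 4.001

CH4O4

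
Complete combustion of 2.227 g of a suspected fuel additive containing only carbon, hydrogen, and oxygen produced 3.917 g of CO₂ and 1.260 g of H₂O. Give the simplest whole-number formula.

C7H11O5

mol C = 3.917 g CO₂ ÷ 44.009 g/mol = 0.089005 mol
mol H = 2 × 1.260 g H₂O ÷ 18.015 g/mol = 0.13988 mol
mass O = 2.227 − (1.0690 + 0.14100) = 1.0170 g → mol O = 1.0170 ÷ 15.999 = 0.063564 mol
Divide by the smallest (0.063564 mol): C 1.400, H 2.201, O 1.000
Multiplying each by 5 gives whole numbers: C 7.00, H 11.00, O 5.00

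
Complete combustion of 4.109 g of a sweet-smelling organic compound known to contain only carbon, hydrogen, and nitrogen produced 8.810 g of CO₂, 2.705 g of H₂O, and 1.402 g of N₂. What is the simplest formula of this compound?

C2H3N

mol C = 8.810 g CO₂ ÷ 44.009 g/mol = 0.20019 mol
mol H = 2 × 2.705 g H₂O ÷ 18.015 g/mol = 0.30031 mol
mol N = 2 × 1.402 g N₂ ÷ 28.014 g/mol = 0.10009 mol
Divide by the smallest (0.10009 mol): C 2.000, H 3.000, N 1.000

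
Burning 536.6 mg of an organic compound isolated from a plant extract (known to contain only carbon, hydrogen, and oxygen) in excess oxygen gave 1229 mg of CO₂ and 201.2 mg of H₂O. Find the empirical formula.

mol C = 1.229 g CO₂ ÷ 44.009 g/mol = 0.027926 mol
mol H = 2 × 0.2012 g H₂O ÷ 18.015 g/mol = 0.022337 mol
mass O = 0.5366 − (0.33542 + 0.022516) = 0.17866 g → mol O = 0.17866 ÷ 15.999 = 0.011167 mol
Divide by the smallest (0.011167 mol): C 2.501, H 2.000, O 1.000
Multiplying each by 2 gives whole numbers: C 5.00, H 4.00, O 2.00

C5H4O2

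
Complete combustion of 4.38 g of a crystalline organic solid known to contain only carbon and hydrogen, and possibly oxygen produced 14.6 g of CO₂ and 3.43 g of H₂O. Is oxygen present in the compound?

mol C = 14.6 g CO₂ ÷ 44.009 g/mol = 0.3318 mol
mol H = 2 × 3.43 g H₂O ÷ 18.015 g/mol = 0.3808 mol
C and H together account for 4.368 g — essentially the entire 4.38 g sample — so the compound contains no oxygen.

no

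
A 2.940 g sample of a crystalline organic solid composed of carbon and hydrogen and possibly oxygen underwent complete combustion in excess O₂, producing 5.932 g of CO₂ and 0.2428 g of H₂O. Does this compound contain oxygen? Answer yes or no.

yes

mol C = 5.932 g CO₂ ÷ 44.009 g/mol = 0.13479 mol
mol H = 2 × 0.2428 g H₂O ÷ 18.015 g/mol = 0.026955 mol
C and H account for only 1.6461 g of the 2.940 g sample; the remaining 1.2939 g must be oxygen.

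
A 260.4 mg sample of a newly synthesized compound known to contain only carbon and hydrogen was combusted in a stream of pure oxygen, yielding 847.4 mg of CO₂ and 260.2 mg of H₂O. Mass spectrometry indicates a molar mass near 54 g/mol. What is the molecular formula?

C4H6

mol C = 0.8474 g CO₂ ÷ 44.009 g/mol = 0.019255 mol
mol H = 2 × 0.2602 g H₂O ÷ 18.015 g/mol = 0.028887 mol
Divide by the smallest (0.019255 mol): C 1.000, H 1.500
Multiplying each by 2 gives whole numbers: C 2.00, H 3.00
Empirical formula: C2H3
Empirical-formula mass = 27.05 g/mol; 54 ÷ 27.05 ≈ 2, so the molecular formula is C4H6.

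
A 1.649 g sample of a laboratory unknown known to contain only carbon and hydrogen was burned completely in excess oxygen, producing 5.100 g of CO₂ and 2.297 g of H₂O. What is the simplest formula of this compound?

mol C = 5.100 g CO₂ ÷ 44.009 g/mol = 0.11589 mol
mol H = 2 × 2.297 g H₂O ÷ 18.015 g/mol = 0.25501 mol
Divide by the smallest (0.11589 mol): C 1.000, H 2.201
Multiplying each by 5 gives whole numbers: C 5.00, H 11.00

C5H11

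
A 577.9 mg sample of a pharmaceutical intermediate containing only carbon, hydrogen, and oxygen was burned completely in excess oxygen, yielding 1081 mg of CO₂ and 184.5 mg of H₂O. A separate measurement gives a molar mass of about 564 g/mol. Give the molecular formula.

C24H20O16

mol C = 1.081 g CO₂ ÷ 44.009 g/mol = 0.024563 mol
mol H = 2 × 0.1845 g H₂O ÷ 18.015 g/mol = 0.020483 mol
mass O = 0.5779 − (0.29503 + 0.020647) = 0.26223 g → mol O = 0.26223 ÷ 15.999 = 0.016390 mol
Divide by the smallest (0.016390 mol): C 1.499, H 1.250, O 1.000
Multiplying each by 4 gives whole numbers: C 5.99, H 5.00, O 4.00
Empirical formula: C6H5O4
Empirical-formula mass = 141.10 g/mol; 564 ÷ 141.10 ≈ 4, so the molecular formula is C24H20O16.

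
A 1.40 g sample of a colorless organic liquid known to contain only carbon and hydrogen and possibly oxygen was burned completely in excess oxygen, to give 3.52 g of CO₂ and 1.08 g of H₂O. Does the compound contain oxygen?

mol C = 3.52 g CO₂ ÷ 44.009 g/mol = 0.07998 mol
mol H = 2 × 1.08 g H₂O ÷ 18.015 g/mol = 0.1199 mol
C and H account for only 1.082 g of the 1.40 g sample; the remaining 0.3185 g must be oxygen.

yes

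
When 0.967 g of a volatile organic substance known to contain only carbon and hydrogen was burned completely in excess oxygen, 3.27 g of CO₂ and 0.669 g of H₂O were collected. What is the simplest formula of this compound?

CH

mol C = 3.27 g CO₂ ÷ 44.009 g/mol = 0.07430 mol
mol H = 2 × 0.669 g H₂O ÷ 18.015 g/mol = 0.07427 mol
Divide by the smallest (0.07427 mol): C 1.000, H 1.000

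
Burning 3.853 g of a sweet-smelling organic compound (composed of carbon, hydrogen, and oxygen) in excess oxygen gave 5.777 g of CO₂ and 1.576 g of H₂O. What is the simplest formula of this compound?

mol C = 5.777 g CO₂ ÷ 44.009 g/mol = 0.13127 mol
mol H = 2 × 1.576 g H₂O ÷ 18.015 g/mol = 0.17497 mol
mass O = 3.853 − (1.5767 + 0.17637) = 2.1000 g → mol O = 2.1000 ÷ 15.999 = 0.13126 mol
Divide by the smallest (0.13126 mol): C 1.000, H 1.333, O 1.000
Multiplying each by 3 gives whole numbers: C 3.00, H 4.00, O 3.00

C3H4O3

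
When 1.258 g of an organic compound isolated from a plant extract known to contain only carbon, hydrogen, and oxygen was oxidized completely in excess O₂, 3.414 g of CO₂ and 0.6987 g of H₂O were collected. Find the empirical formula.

C5H5O

mol C = 3.414 g CO₂ ÷ 44.009 g/mol = 0.077575 mol
mol H = 2 × 0.6987 g H₂O ÷ 18.015 g/mol = 0.077569 mol
mass O = 1.258 − (0.93175 + 0.078189) = 0.24806 g → mol O = 0.24806 ÷ 15.999 = 0.015505 mol
Divide by the smallest (0.015505 mol): C 5.003, H 5.003, O 1.000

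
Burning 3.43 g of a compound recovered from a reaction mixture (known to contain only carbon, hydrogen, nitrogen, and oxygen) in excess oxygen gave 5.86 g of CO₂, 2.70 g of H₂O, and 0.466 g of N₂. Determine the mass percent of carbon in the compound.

46.6%

mol C = 5.86 g CO₂ ÷ 44.009 g/mol = 0.1332 mol
mol H = 2 × 2.70 g H₂O ÷ 18.015 g/mol = 0.2998 mol
mol N = 2 × 0.466 g N₂ ÷ 28.014 g/mol = 0.03327 mol
mass O = 3.43 − (1.599 + 0.3021 + 0.4660) = 1.063 g → mol O = 1.063 ÷ 15.999 = 0.06641 mol
mass % C = 1.599 g ÷ 3.43 g × 100%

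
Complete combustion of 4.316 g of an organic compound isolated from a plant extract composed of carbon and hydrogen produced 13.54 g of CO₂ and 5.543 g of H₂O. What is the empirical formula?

mol C = 13.54 g CO₂ ÷ 44.009 g/mol = 0.30766 mol
mol H = 2 × 5.543 g H₂O ÷ 18.015 g/mol = 0.61538 mol
Divide by the smallest (0.30766 mol): C 1.000, H 2.000

CH2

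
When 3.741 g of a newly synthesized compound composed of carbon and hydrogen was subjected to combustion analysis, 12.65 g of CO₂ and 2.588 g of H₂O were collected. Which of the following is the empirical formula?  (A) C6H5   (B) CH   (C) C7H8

(B) CH

mol C = 12.65 g CO₂ ÷ 44.009 g/mol = 0.28744 mol
mol H = 2 × 2.588 g H₂O ÷ 18.015 g/mol = 0.28732 mol
Divide by the smallest (0.28732 mol): C 1.000, H 1.000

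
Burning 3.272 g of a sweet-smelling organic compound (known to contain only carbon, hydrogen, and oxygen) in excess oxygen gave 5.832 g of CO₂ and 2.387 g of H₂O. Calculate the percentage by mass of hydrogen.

mol C = 5.832 g CO₂ ÷ 44.009 g/mol = 0.13252 mol
mol H = 2 × 2.387 g H₂O ÷ 18.015 g/mol = 0.26500 mol
mass O = 3.272 − (1.5917 + 0.26712) = 1.4132 g → mol O = 1.4132 ÷ 15.999 = 0.088331 mol
mass % H = 0.26712 g ÷ 3.272 g × 100%

8.16%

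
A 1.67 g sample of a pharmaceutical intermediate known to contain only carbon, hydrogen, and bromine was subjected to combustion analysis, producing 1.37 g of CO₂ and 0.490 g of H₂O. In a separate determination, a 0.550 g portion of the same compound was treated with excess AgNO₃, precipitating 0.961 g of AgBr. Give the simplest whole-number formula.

mol C = 1.37 g CO₂ ÷ 44.009 g/mol = 0.03113 mol
mol H = 2 × 0.490 g H₂O ÷ 18.015 g/mol = 0.05440 mol
From the AgBr data: mol Br per gram of compound = (0.961 ÷ 187.772) ÷ 0.550 = 0.009305 mol/g, so in the 1.67 g combustion sample mol Br = 0.01554 mol
Divide by the smallest (0.01554 mol): C 2.003, H 3.501, Br 1.000
Multiplying each by 2 gives whole numbers: C 4.01, H 7.00, Br 2.00

C4H7Br2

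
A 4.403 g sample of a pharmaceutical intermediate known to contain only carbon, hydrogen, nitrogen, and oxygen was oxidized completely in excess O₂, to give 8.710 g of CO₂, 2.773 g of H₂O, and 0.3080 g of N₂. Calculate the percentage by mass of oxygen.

31.97%

mol C = 8.710 g CO₂ ÷ 44.009 g/mol = 0.19791 mol
mol H = 2 × 2.773 g H₂O ÷ 18.015 g/mol = 0.30785 mol
mol N = 2 × 0.3080 g N₂ ÷ 28.014 g/mol = 0.021989 mol
mass O = 4.403 − (2.3771 + 0.31032 + 0.30800) = 1.4075 g → mol O = 1.4075 ÷ 15.999 = 0.087977 mol
mass % O = 1.4075 g ÷ 4.403 g × 100%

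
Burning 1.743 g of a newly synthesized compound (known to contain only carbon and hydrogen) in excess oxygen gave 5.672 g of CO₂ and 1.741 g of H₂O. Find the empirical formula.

mol C = 5.672 g CO₂ ÷ 44.009 g/mol = 0.12888 mol
mol H = 2 × 1.741 g H₂O ÷ 18.015 g/mol = 0.19328 mol
Divide by the smallest (0.12888 mol): C 1.000, H 1.500
Multiplying each by 2 gives whole numbers: C 2.00, H 3.00

C2H3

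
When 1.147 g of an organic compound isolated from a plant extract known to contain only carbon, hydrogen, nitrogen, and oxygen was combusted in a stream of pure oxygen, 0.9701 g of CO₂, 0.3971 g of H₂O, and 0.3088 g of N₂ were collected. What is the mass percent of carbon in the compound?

mol C = 0.9701 g CO₂ ÷ 44.009 g/mol = 0.022043 mol
mol H = 2 × 0.3971 g H₂O ÷ 18.015 g/mol = 0.044085 mol
mol N = 2 × 0.3088 g N₂ ÷ 28.014 g/mol = 0.022046 mol
mass O = 1.147 − (0.26476 + 0.044438 + 0.30880) = 0.52900 g → mol O = 0.52900 ÷ 15.999 = 0.033065 mol
mass % C = 0.26476 g ÷ 1.147 g × 100%

23.08%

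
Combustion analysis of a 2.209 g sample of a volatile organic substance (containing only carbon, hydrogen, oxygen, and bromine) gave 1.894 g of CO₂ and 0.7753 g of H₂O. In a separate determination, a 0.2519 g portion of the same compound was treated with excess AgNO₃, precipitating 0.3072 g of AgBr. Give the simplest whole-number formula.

mol C = 1.894 g CO₂ ÷ 44.009 g/mol = 0.043037 mol
mol H = 2 × 0.7753 g H₂O ÷ 18.015 g/mol = 0.086073 mol
From the AgBr data: mol Br per gram of compound = (0.3072 ÷ 187.772) ÷ 0.2519 = 0.0064947 mol/g, so in the 2.209 g combustion sample mol Br = 0.014347 mol
mass O = 2.209 − (0.51691 + 0.086761 + 1.1464) = 0.45895 g → mol O = 0.45895 ÷ 15.999 = 0.028686 mol
Divide by the smallest (0.014347 mol): C 3.000, H 5.999, Br 1.000, O 1.999

C3H6BrO2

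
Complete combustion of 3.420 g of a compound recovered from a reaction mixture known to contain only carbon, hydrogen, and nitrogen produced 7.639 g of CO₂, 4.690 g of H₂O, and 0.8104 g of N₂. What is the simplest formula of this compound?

mol C = 7.639 g CO₂ ÷ 44.009 g/mol = 0.17358 mol
mol H = 2 × 4.690 g H₂O ÷ 18.015 g/mol = 0.52068 mol
mol N = 2 × 0.8104 g N₂ ÷ 28.014 g/mol = 0.057857 mol
Divide by the smallest (0.057857 mol): C 3.000, H 8.999, N 1.000

C3H9N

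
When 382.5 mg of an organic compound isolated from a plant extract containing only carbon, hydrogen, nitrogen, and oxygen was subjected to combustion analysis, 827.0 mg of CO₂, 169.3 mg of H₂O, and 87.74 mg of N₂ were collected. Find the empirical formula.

mol C = 0.8270 g CO₂ ÷ 44.009 g/mol = 0.018792 mol
mol H = 2 × 0.1693 g H₂O ÷ 18.015 g/mol = 0.018795 mol
mol N = 2 × 0.08774 g N₂ ÷ 28.014 g/mol = 0.0062640 mol
mass O = 0.3825 − (0.22571 + 0.018946 + 0.087740) = 0.050108 g → mol O = 0.050108 ÷ 15.999 = 0.0031320 mol
Divide by the smallest (0.0031320 mol): C 6.000, H 6.001, N 2.000, O 1.000

C6H6N2O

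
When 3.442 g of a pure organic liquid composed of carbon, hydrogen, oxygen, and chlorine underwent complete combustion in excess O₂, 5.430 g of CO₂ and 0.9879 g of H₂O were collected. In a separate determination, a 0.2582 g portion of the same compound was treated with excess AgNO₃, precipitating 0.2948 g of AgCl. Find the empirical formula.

C9H8Cl2O4

mol C = 5.430 g CO₂ ÷ 44.009 g/mol = 0.12338 mol
mol H = 2 × 0.9879 g H₂O ÷ 18.015 g/mol = 0.10968 mol
From the AgCl data: mol Cl per gram of compound = (0.2948 ÷ 143.318) ÷ 0.2582 = 0.0079666 mol/g, so in the 3.442 g combustion sample mol Cl = 0.027421 mol
mass O = 3.442 − (1.4820 + 0.11055 + 0.97207) = 0.87741 g → mol O = 0.87741 ÷ 15.999 = 0.054842 mol
Divide by the smallest (0.027421 mol): C 4.500, H 4.000, Cl 1.000, O 2.000
Multiplying each by 2 gives whole numbers: C 9.00, H 8.00, Cl 2.00, O 4.00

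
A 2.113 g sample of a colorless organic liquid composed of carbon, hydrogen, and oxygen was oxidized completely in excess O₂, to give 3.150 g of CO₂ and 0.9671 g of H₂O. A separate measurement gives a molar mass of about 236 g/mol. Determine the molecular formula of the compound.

mol C = 3.150 g CO₂ ÷ 44.009 g/mol = 0.071576 mol
mol H = 2 × 0.9671 g H₂O ÷ 18.015 g/mol = 0.10737 mol
mass O = 2.113 − (0.85970 + 0.10823) = 1.1451 g → mol O = 1.1451 ÷ 15.999 = 0.071571 mol
Divide by the smallest (0.071571 mol): C 1.000, H 1.500, O 1.000
Multiplying each by 2 gives whole numbers: C 2.00, H 3.00, O 2.00
Empirical formula: C2H3O2
Empirical-formula mass = 59.04 g/mol; 236 ÷ 59.04 ≈ 4, so the molecular formula is C8H12O8.

C8H12O8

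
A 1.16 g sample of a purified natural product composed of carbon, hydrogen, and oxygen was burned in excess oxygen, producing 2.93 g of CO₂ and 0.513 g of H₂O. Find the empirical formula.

mol C = 2.93 g CO₂ ÷ 44.009 g/mol = 0.06658 mol
mol H = 2 × 0.513 g H₂O ÷ 18.015 g/mol = 0.05695 mol
mass O = 1.16 − (0.7997 + 0.05741) = 0.3029 g → mol O = 0.3029 ÷ 15.999 = 0.01893 mol
Divide by the smallest (0.01893 mol): C 3.516, H 3.008, O 1.000
Multiplying each by 2 gives whole numbers: C 7.03, H 6.02, O 2.00

C7H6O2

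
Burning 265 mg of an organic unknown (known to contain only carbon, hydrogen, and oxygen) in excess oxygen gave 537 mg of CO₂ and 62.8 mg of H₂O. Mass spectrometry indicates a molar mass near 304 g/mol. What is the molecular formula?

C14H8O8

mol C = 0.537 g CO₂ ÷ 44.009 g/mol = 0.01220 mol
mol H = 2 × 0.0628 g H₂O ÷ 18.015 g/mol = 0.006972 mol
mass O = 0.265 − (0.1466 + 0.007028) = 0.1114 g → mol O = 0.1114 ÷ 15.999 = 0.006964 mol
Divide by the smallest (0.006964 mol): C 1.752, H 1.001, O 1.000
Multiplying each by 4 gives whole numbers: C 7.01, H 4.00, O 4.00
Empirical formula: C7H4O4
Empirical-formula mass = 152.10 g/mol; 304 ÷ 152.10 ≈ 2, so the molecular formula is C14H8O8.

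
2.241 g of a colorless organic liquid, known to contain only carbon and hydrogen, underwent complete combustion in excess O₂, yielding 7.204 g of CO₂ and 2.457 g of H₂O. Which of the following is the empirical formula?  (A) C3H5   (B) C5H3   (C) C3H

mol C = 7.204 g CO₂ ÷ 44.009 g/mol = 0.16369 mol
mol H = 2 × 2.457 g H₂O ÷ 18.015 g/mol = 0.27277 mol
Divide by the smallest (0.16369 mol): C 1.000, H 1.666
Multiplying each by 3 gives whole numbers: C 3.00, H 5.00

(A) C3H5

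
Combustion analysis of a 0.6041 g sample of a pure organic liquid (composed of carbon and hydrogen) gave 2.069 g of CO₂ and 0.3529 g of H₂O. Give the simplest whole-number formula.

C6H5

mol C = 2.069 g CO₂ ÷ 44.009 g/mol = 0.047013 mol
mol H = 2 × 0.3529 g H₂O ÷ 18.015 g/mol = 0.039178 mol
Divide by the smallest (0.039178 mol): C 1.200, H 1.000
Multiplying each by 5 gives whole numbers: C 6.00, H 5.00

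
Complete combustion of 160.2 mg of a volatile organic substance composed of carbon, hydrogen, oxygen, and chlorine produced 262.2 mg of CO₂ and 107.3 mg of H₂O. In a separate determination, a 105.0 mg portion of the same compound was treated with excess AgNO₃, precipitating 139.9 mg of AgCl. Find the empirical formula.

C4H8ClO

mol C = 0.2622 g CO₂ ÷ 44.009 g/mol = 0.0059579 mol
mol H = 2 × 0.1073 g H₂O ÷ 18.015 g/mol = 0.011912 mol
From the AgCl data: mol Cl per gram of compound = (0.1399 ÷ 143.318) ÷ 0.1050 = 0.0092967 mol/g, so in the 0.1602 g combustion sample mol Cl = 0.0014893 mol
mass O = 0.1602 − (0.071560 + 0.012008 + 0.052797) = 0.023836 g → mol O = 0.023836 ÷ 15.999 = 0.0014898 mol
Divide by the smallest (0.0014893 mol): C 4.000, H 7.998, Cl 1.000, O 1.000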